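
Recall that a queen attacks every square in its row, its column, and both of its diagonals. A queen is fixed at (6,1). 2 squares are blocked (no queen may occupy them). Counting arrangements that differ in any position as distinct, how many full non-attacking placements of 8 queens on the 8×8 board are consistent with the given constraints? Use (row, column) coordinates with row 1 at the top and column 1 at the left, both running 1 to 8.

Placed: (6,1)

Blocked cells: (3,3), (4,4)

Branch on row 1: col 2 → 1; col 3 → 4; col 4 → 4; col 5 → 2; col 7 → 3; col 8 → 0.
Sum: 1 + 4 + 4 + 2 + 3 + 0 = 14.

14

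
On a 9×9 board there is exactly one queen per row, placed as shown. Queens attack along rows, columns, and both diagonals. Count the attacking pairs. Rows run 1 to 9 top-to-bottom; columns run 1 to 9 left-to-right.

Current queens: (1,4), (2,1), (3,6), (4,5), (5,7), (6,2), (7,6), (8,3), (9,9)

4

Same column: (3,6)–(7,6) (column 6).
Same diagonal: (1,4)–(3,6) (|1−3| = |4−6| = 2); (2,1)–(7,6) (|2−7| = |1−6| = 5); (3,6)–(4,5) (|3−4| = |6−5| = 1).
Total attacking pairs: 4.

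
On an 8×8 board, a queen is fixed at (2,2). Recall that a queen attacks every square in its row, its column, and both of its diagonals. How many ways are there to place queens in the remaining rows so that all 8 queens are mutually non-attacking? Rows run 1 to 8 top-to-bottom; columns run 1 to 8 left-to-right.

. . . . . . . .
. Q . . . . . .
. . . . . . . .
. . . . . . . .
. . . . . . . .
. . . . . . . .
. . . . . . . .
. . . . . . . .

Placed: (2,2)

16

Branch on row 1: col 4 → 6; col 5 → 4; col 6 → 2; col 7 → 2; col 8 → 2.
Sum: 6 + 4 + 2 + 2 + 2 = 16.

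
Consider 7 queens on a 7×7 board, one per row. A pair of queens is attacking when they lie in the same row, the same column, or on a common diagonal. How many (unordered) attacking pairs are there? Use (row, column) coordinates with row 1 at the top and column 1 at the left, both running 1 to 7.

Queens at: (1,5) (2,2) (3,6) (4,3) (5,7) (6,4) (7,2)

Same column: (2,2)–(7,2) (column 2).
Same diagonal: (3,6)–(7,2) (|3−7| = |6−2| = 4).
Total attacking pairs: 2.

2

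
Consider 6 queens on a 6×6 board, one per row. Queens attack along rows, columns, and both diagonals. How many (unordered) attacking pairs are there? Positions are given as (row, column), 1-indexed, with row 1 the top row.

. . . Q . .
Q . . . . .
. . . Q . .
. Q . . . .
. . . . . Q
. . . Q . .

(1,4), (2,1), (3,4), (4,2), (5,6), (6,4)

5

Same column: (1,4)–(3,4) (column 4); (1,4)–(6,4) (column 4); (3,4)–(6,4) (column 4).
Same diagonal: (3,4)–(5,6) (|3−5| = |4−6| = 2); (4,2)–(6,4) (|4−6| = |2−4| = 2).
Total attacking pairs: 5.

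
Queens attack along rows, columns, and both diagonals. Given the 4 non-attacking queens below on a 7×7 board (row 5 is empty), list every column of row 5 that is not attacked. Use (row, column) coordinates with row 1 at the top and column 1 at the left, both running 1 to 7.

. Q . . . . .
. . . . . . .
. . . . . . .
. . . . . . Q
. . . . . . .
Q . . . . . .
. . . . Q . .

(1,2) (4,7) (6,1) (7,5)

columns 4

(1,2) attacks row 5 at column 2 and diagonals 6.
(4,7) attacks row 5 at column 7 and diagonals 6.
(6,1) attacks row 5 at column 1 and diagonals 2.
(7,5) attacks row 5 at column 5 and diagonals 3, 7.
Attacked columns: {1, 2, 3, 5, 6, 7}. Safe: {4}.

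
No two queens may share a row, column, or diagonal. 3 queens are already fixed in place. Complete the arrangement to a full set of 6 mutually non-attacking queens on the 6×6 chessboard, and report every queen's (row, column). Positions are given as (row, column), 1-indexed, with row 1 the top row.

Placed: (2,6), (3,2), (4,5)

Row 1: attacked by (2,6)→{5,6}; (3,2)→{2,4}; (4,5)→{2,5}. Safe: 1, 3. Place at column 3.
Row 5: attacked by (1,3)→{3}; (2,6)→{3,6}; (3,2)→{2,4}; (4,5)→{4,5,6}. Safe: 1. Place at column 1.
Row 6: attacked by (1,3)→{3}; (2,6)→{2,6}; (3,2)→{2,5}; (4,5)→{3,5}; (5,1)→{1,2}. Safe: 4. Place at column 4.
Columns [3, 6, 2, 5, 1, 4], r−c [-2, -4, 1, -1, 4, 2], r+c [4, 8, 5, 9, 6, 10] are all distinct, so no two queens attack.

(1,3) (2,6) (3,2) (4,5) (5,1) (6,4)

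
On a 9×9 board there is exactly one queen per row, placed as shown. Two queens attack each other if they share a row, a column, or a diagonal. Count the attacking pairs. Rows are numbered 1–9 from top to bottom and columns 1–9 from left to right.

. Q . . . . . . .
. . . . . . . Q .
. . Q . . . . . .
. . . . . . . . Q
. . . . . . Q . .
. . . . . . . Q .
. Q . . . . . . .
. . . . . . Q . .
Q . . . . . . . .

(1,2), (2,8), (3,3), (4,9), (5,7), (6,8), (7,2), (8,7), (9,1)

Same column: (1,2)–(7,2) (column 2); (2,8)–(6,8) (column 8); (5,7)–(8,7) (column 7).
Same diagonal: (2,8)–(9,1) (|2−9| = |8−1| = 7); (5,7)–(6,8) (|5−6| = |7−8| = 1).
Total attacking pairs: 5.

5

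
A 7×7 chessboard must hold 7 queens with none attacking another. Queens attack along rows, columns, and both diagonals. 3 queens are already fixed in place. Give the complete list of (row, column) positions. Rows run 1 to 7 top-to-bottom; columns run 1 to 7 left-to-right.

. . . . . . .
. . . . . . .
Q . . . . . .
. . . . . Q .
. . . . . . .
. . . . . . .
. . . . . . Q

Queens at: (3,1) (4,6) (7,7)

(1,5) (2,3) (3,1) (4,6) (5,4) (6,2) (7,7)

Row 1: attacked by (3,1)→{1,3}; (4,6)→{3,6}; (7,7)→{1,7}. Safe: 2, 4, 5. Place at column 5.
Row 2: attacked by (1,5)→{4,5,6}; (3,1)→{1,2}; (4,6)→{4,6}; (7,7)→{2,7}. Safe: 3. Place at column 3.
Row 5: attacked by (1,5)→{1,5}; (2,3)→{3,6}; (3,1)→{1,3}; (4,6)→{5,6,7}; (7,7)→{5,7}. Safe: 2, 4. Place at column 4.
Row 6: attacked by (1,5)→{5}; (2,3)→{3,7}; (3,1)→{1,4}; (4,6)→{4,6}; (5,4)→{3,4,5}; (7,7)→{6,7}. Safe: 2. Place at column 2.
Columns [5, 3, 1, 6, 4, 2, 7], r−c [-4, -1, 2, -2, 1, 4, 0], r+c [6, 5, 4, 10, 9, 8, 14] are all distinct, so no two queens attack.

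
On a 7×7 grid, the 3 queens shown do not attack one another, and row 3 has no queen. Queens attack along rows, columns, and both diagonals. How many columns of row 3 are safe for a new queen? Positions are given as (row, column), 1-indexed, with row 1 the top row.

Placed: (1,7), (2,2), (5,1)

2

(1,7) attacks row 3 at column 7 and diagonals 5.
(2,2) attacks row 3 at column 2 and diagonals 1, 3.
(5,1) attacks row 3 at column 1 and diagonals 3.
Attacked columns: {1, 2, 3, 5, 7}. Safe: {4, 6}.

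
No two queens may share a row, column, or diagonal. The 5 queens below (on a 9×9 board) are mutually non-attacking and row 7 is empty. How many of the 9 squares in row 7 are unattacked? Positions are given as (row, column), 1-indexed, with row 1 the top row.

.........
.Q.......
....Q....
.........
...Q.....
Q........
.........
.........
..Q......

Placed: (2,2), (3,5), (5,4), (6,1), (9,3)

1

(2,2) attacks row 7 at column 2 and diagonals 7.
(3,5) attacks row 7 at column 5 and diagonals 1, 9.
(5,4) attacks row 7 at column 4 and diagonals 2, 6.
(6,1) attacks row 7 at column 1 and diagonals 2.
(9,3) attacks row 7 at column 3 and diagonals 1, 5.
Attacked columns: {1, 2, 3, 4, 5, 6, 7, 9}. Safe: {8}.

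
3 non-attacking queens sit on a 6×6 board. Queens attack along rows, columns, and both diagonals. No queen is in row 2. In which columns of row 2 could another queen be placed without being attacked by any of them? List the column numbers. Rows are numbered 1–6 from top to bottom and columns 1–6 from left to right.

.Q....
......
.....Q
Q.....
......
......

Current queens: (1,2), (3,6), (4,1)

columns 4

(1,2) attacks row 2 at column 2 and diagonals 1, 3.
(3,6) attacks row 2 at column 6 and diagonals 5.
(4,1) attacks row 2 at column 1 and diagonals 3.
Attacked columns: {1, 2, 3, 5, 6}. Safe: {4}.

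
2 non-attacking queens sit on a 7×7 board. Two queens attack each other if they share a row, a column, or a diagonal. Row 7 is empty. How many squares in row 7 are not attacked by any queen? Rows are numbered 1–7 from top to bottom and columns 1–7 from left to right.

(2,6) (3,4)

(2,6) attacks row 7 at column 6 and diagonals 1.
(3,4) attacks row 7 at column 4.
Attacked columns: {1, 4, 6}. Safe: {2, 3, 5, 7}.

4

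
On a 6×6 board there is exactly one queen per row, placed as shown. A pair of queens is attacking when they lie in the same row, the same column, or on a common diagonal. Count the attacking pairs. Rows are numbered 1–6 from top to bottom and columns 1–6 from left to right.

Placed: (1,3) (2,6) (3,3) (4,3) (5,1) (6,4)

4

Same column: (1,3)–(3,3) (column 3); (1,3)–(4,3) (column 3); (3,3)–(4,3) (column 3).
Same diagonal: (3,3)–(5,1) (|3−5| = |3−1| = 2).
Total attacking pairs: 4.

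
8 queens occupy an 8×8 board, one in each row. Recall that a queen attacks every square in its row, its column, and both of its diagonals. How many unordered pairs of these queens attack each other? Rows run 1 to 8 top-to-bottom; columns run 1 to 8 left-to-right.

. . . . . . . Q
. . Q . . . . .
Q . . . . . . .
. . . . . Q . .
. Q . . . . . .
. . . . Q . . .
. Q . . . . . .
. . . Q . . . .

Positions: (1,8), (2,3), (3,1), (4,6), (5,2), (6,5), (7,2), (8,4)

2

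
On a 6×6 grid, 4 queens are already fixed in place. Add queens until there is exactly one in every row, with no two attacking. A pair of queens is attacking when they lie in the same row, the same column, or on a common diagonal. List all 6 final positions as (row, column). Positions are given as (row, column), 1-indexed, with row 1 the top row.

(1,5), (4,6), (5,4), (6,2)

(1,5) (2,3) (3,1) (4,6) (5,4) (6,2)

Row 2: attacked by (1,5)→{4,5,6}; (4,6)→{4,6}; (5,4)→{1,4}; (6,2)→{2,6}. Safe: 3. Place at column 3.
Row 3: attacked by (1,5)→{3,5}; (2,3)→{2,3,4}; (4,6)→{5,6}; (5,4)→{2,4,6}; (6,2)→{2,5}. Safe: 1. Place at column 1.
Columns [5, 3, 1, 6, 4, 2], r−c [-4, -1, 2, -2, 1, 4], r+c [6, 5, 4, 10, 9, 8] are all distinct, so no two queens attack.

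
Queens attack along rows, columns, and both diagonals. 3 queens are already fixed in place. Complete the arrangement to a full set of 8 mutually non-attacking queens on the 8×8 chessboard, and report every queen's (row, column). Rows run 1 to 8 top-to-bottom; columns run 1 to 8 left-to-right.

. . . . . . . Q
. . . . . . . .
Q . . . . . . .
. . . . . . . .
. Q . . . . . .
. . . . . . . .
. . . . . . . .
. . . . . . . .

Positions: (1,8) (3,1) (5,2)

(1,8) (2,3) (3,1) (4,6) (5,2) (6,5) (7,7) (8,4)

Row 2: attacked by (1,8)→{7,8}; (3,1)→{1,2}; (5,2)→{2,5}. Safe: 3, 4, 6. Place at column 3.
Row 4: attacked by (1,8)→{5,8}; (2,3)→{1,3,5}; (3,1)→{1,2}; (5,2)→{1,2,3}. Safe: 4, 6, 7. Place at column 6.
Row 6: attacked by (1,8)→{3,8}; (2,3)→{3,7}; (3,1)→{1,4}; (4,6)→{4,6,8}; (5,2)→{1,2,3}. Safe: 5. Place at column 5.
Row 7: attacked by (1,8)→{2,8}; (2,3)→{3,8}; (3,1)→{1,5}; (4,6)→{3,6}; (5,2)→{2,4}; (6,5)→{4,5,6}. Safe: 7. Place at column 7.
Row 8: attacked by (1,8)→{1,8}; (2,3)→{3}; (3,1)→{1,6}; (4,6)→{2,6}; (5,2)→{2,5}; (6,5)→{3,5,7}; (7,7)→{6,7,8}. Safe: 4. Place at column 4.
Columns [8, 3, 1, 6, 2, 5, 7, 4], r−c [-7, -1, 2, -2, 3, 1, 0, 4], r+c [9, 5, 4, 10, 7, 11, 14, 12] are all distinct, so no two queens attack.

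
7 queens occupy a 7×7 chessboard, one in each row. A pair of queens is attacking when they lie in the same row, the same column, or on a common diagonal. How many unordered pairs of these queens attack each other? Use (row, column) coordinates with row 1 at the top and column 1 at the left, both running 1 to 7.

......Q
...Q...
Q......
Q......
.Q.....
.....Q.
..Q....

Same column: (3,1)–(4,1) (column 1).
Same diagonal: (4,1)–(5,2) (|4−5| = |1−2| = 1).
Total attacking pairs: 2.

2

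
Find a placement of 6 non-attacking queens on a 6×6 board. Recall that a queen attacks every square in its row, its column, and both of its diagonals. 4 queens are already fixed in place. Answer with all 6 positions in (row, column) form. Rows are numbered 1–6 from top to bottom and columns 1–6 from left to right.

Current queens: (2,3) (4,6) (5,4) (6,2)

(1,5) (2,3) (3,1) (4,6) (5,4) (6,2)

Row 1: attacked by (2,3)→{2,3,4}; (4,6)→{3,6}; (5,4)→{4}; (6,2)→{2}. Safe: 1, 5. Place at column 5.
Row 3: attacked by (1,5)→{3,5}; (2,3)→{2,3,4}; (4,6)→{5,6}; (5,4)→{2,4,6}; (6,2)→{2,5}. Safe: 1. Place at column 1.
Columns [5, 3, 1, 6, 4, 2], r−c [-4, -1, 2, -2, 1, 4], r+c [6, 5, 4, 10, 9, 8] are all distinct, so no two queens attack.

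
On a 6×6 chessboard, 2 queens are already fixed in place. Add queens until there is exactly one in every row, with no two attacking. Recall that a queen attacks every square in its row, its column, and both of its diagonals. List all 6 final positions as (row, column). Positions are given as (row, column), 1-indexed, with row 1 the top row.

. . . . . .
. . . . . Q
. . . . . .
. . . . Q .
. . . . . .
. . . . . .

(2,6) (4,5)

Row 1: attacked by (2,6)→{5,6}; (4,5)→{2,5}. Safe: 1, 3, 4. Place at column 3.
Row 3: attacked by (1,3)→{1,3,5}; (2,6)→{5,6}; (4,5)→{4,5,6}. Safe: 2. Place at column 2.
Row 5: attacked by (1,3)→{3}; (2,6)→{3,6}; (3,2)→{2,4}; (4,5)→{4,5,6}. Safe: 1. Place at column 1.
Row 6: attacked by (1,3)→{3}; (2,6)→{2,6}; (3,2)→{2,5}; (4,5)→{3,5}; (5,1)→{1,2}. Safe: 4. Place at column 4.
Columns [3, 6, 2, 5, 1, 4], r−c [-2, -4, 1, -1, 4, 2], r+c [4, 8, 5, 9, 6, 10] are all distinct, so no two queens attack.

(1,3) (2,6) (3,2) (4,5) (5,1) (6,4)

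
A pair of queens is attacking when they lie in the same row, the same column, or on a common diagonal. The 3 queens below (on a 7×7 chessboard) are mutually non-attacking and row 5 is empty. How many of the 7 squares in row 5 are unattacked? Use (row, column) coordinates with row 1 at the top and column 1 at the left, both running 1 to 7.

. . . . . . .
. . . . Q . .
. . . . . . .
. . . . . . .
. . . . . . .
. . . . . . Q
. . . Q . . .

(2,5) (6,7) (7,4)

2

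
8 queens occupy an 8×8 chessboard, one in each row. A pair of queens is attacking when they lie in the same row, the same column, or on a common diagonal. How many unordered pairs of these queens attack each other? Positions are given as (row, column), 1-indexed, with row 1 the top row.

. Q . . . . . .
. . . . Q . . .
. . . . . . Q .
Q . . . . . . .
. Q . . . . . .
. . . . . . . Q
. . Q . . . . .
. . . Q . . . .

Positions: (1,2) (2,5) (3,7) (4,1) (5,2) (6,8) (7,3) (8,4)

Same column: (1,2)–(5,2) (column 2).
Same diagonal: (2,5)–(5,2) (|2−5| = |5−2| = 3); (3,7)–(7,3) (|3−7| = |7−3| = 4); (4,1)–(5,2) (|4−5| = |1−2| = 1); (7,3)–(8,4) (|7−8| = |3−4| = 1).
Total attacking pairs: 5.

5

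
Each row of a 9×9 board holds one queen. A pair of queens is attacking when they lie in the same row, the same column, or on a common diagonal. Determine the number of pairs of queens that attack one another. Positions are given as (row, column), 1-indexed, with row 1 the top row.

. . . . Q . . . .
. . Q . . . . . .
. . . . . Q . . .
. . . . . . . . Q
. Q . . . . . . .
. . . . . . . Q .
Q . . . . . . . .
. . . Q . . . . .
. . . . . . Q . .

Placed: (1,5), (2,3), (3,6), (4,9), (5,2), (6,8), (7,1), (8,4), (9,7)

0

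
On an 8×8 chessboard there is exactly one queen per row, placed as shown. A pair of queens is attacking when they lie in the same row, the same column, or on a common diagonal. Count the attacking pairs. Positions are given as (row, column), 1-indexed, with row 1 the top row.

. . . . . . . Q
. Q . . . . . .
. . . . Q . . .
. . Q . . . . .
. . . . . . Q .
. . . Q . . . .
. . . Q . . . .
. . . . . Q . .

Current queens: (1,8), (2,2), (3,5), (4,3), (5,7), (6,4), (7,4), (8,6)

Same column: (6,4)–(7,4) (column 4).
Same diagonal: (3,5)–(5,7) (|3−5| = |5−7| = 2); (6,4)–(8,6) (|6−8| = |4−6| = 2).
Total attacking pairs: 3.

3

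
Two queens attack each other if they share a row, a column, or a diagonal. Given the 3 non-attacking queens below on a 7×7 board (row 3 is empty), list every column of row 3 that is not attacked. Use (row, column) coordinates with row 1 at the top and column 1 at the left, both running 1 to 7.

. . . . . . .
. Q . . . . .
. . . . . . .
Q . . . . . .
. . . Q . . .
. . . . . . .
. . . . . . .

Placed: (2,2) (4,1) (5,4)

(2,2) attacks row 3 at column 2 and diagonals 1, 3.
(4,1) attacks row 3 at column 1 and diagonals 2.
(5,4) attacks row 3 at column 4 and diagonals 2, 6.
Attacked columns: {1, 2, 3, 4, 6}. Safe: {5, 7}.

columns 5, 7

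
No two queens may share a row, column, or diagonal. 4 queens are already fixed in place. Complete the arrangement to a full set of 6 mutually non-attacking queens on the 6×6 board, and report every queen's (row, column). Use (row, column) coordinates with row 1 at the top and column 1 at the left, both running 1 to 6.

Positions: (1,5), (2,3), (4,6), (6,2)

(1,5) (2,3) (3,1) (4,6) (5,4) (6,2)

Row 3: attacked by (1,5)→{3,5}; (2,3)→{2,3,4}; (4,6)→{5,6}; (6,2)→{2,5}. Safe: 1. Place at column 1.
Row 5: attacked by (1,5)→{1,5}; (2,3)→{3,6}; (3,1)→{1,3}; (4,6)→{5,6}; (6,2)→{1,2,3}. Safe: 4. Place at column 4.
Columns [5, 3, 1, 6, 4, 2], r−c [-4, -1, 2, -2, 1, 4], r+c [6, 5, 4, 10, 9, 8] are all distinct, so no two queens attack.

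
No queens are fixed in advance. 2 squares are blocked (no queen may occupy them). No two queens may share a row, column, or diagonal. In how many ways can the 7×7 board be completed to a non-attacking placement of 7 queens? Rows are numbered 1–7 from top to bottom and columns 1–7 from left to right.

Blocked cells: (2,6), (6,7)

Branch on row 1: col 1 → 2; col 2 → 6; col 3 → 3; col 4 → 4; col 5 → 5; col 6 → 6; col 7 → 4.
Sum: 2 + 6 + 3 + 4 + 5 + 6 + 4 = 30.

30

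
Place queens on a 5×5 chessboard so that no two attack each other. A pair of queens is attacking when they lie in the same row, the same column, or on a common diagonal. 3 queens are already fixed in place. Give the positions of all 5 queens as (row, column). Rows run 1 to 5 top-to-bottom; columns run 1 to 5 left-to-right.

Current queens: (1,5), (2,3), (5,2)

(1,5) (2,3) (3,1) (4,4) (5,2)

Row 3: attacked by (1,5)→{3,5}; (2,3)→{2,3,4}; (5,2)→{2,4}. Safe: 1. Place at column 1.
Row 4: attacked by (1,5)→{2,5}; (2,3)→{1,3,5}; (3,1)→{1,2}; (5,2)→{1,2,3}. Safe: 4. Place at column 4.
Columns [5, 3, 1, 4, 2], r−c [-4, -1, 2, 0, 3], r+c [6, 5, 4, 8, 7] are all distinct, so no two queens attack.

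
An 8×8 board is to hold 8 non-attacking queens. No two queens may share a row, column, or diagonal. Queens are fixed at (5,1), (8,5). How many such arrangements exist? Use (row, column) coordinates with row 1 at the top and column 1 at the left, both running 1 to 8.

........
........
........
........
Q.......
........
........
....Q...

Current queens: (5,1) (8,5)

Branch on row 1: col 2 → 1; col 3 → 2; col 4 → 0; col 6 → 1; col 7 → 1; col 8 → 0.
Sum: 1 + 2 + 0 + 1 + 1 + 0 = 5.

5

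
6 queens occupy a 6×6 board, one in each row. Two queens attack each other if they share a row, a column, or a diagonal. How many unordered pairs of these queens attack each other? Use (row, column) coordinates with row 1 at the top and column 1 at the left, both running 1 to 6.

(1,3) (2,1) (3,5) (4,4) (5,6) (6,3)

3

Same column: (1,3)–(6,3) (column 3).
Same diagonal: (1,3)–(3,5) (|1−3| = |3−5| = 2); (3,5)–(4,4) (|3−4| = |5−4| = 1).
Total attacking pairs: 3.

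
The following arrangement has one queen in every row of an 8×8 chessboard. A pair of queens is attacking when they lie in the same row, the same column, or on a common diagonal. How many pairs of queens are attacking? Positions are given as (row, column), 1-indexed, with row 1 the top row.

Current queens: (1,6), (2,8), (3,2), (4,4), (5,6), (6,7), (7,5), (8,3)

Same column: (1,6)–(5,6) (column 6).
Same diagonal: (5,6)–(6,7) (|5−6| = |6−7| = 1); (5,6)–(8,3) (|5−8| = |6−3| = 3).
Total attacking pairs: 3.

3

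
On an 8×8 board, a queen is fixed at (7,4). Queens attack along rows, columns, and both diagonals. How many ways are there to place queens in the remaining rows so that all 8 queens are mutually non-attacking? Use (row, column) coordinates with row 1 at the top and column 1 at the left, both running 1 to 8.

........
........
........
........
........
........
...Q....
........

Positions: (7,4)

8

Branch on row 1: col 1 → 0; col 2 → 0; col 3 → 3; col 5 → 3; col 6 → 1; col 7 → 0; col 8 → 1.
Sum: 0 + 0 + 3 + 3 + 1 + 0 + 1 = 8.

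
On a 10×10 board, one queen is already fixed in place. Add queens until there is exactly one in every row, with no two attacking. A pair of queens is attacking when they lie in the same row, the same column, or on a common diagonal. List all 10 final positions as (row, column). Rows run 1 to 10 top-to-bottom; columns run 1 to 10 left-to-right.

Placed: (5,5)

Row 1: attacked by (5,5)→{1,5,9}. Safe: 2, 3, 4, 6, 7, 8, 10. Place at column 3.
Row 2: attacked by (1,3)→{2,3,4}; (5,5)→{2,5,8}. Safe: 1, 6, 7, 9, 10. Place at column 1.
Row 3: attacked by (1,3)→{1,3,5}; (2,1)→{1,2}; (5,5)→{3,5,7}. Safe: 4, 6, 8, 9, 10. Place at column 6.
Row 4: attacked by (1,3)→{3,6}; (2,1)→{1,3}; (3,6)→{5,6,7}; (5,5)→{4,5,6}. Safe: 2, 8, 9, 10. Place at column 9.
Row 6: attacked by (1,3)→{3,8}; (2,1)→{1,5}; (3,6)→{3,6,9}; (4,9)→{7,9}; (5,5)→{4,5,6}. Safe: 2, 10. Place at column 10.
Row 7: attacked by (1,3)→{3,9}; (2,1)→{1,6}; (3,6)→{2,6,10}; (4,9)→{6,9}; (5,5)→{3,5,7}; (6,10)→{9,10}. Safe: 4, 8. Place at column 8.
Row 8: attacked by (1,3)→{3,10}; (2,1)→{1,7}; (3,6)→{1,6}; (4,9)→{5,9}; (5,5)→{2,5,8}; (6,10)→{8,10}; (7,8)→{7,8,9}. Safe: 4. Place at column 4.
Row 9: attacked by (1,3)→{3}; (2,1)→{1,8}; (3,6)→{6}; (4,9)→{4,9}; (5,5)→{1,5,9}; (6,10)→{7,10}; (7,8)→{6,8,10}; (8,4)→{3,4,5}. Safe: 2. Place at column 2.
Row 10: attacked by (1,3)→{3}; (2,1)→{1,9}; (3,6)→{6}; (4,9)→{3,9}; (5,5)→{5,10}; (6,10)→{6,10}; (7,8)→{5,8}; (8,4)→{2,4,6}; (9,2)→{1,2,3}. Safe: 7. Place at column 7.
Columns [3, 1, 6, 9, 5, 10, 8, 4, 2, 7], r−c [-2, 1, -3, -5, 0, -4, -1, 4, 7, 3], r+c [4, 3, 9, 13, 10, 16, 15, 12, 11, 17] are all distinct, so no two queens attack.

(1,3) (2,1) (3,6) (4,9) (5,5) (6,10) (7,8) (8,4) (9,2) (10,7)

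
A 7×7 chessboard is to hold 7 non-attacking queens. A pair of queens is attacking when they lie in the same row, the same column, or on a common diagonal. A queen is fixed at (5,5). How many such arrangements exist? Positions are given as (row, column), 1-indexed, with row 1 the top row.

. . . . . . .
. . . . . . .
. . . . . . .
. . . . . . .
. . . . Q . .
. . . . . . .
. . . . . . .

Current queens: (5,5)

Branch on row 1: col 2 → 1; col 3 → 2; col 4 → 1; col 6 → 1; col 7 → 1.
Sum: 1 + 2 + 1 + 1 + 1 = 6.

6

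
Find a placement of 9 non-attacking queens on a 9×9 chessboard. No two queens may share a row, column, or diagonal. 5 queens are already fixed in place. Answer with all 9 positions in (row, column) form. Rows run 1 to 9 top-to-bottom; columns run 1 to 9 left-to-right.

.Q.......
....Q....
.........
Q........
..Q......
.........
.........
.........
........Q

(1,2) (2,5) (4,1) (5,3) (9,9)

(1,2) (2,5) (3,7) (4,1) (5,3) (6,8) (7,6) (8,4) (9,9)

Row 3: attacked by (1,2)→{2,4}; (2,5)→{4,5,6}; (4,1)→{1,2}; (5,3)→{1,3,5}; (9,9)→{3,9}. Safe: 7, 8. Place at column 7.
Row 6: attacked by (1,2)→{2,7}; (2,5)→{1,5,9}; (3,7)→{4,7}; (4,1)→{1,3}; (5,3)→{2,3,4}; (9,9)→{6,9}. Safe: 8. Place at column 8.
Row 7: attacked by (1,2)→{2,8}; (2,5)→{5}; (3,7)→{3,7}; (4,1)→{1,4}; (5,3)→{1,3,5}; (6,8)→{7,8,9}; (9,9)→{7,9}. Safe: 6. Place at column 6.
Row 8: attacked by (1,2)→{2,9}; (2,5)→{5}; (3,7)→{2,7}; (4,1)→{1,5}; (5,3)→{3,6}; (6,8)→{6,8}; (7,6)→{5,6,7}; (9,9)→{8,9}. Safe: 4. Place at column 4.
Columns [2, 5, 7, 1, 3, 8, 6, 4, 9], r−c [-1, -3, -4, 3, 2, -2, 1, 4, 0], r+c [3, 7, 10, 5, 8, 14, 13, 12, 18] are all distinct, so no two queens attack.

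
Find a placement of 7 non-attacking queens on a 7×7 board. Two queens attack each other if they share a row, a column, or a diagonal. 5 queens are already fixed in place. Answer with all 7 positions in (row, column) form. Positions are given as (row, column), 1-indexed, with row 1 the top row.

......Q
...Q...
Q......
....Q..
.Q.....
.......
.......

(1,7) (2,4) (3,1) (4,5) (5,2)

(1,7) (2,4) (3,1) (4,5) (5,2) (6,6) (7,3)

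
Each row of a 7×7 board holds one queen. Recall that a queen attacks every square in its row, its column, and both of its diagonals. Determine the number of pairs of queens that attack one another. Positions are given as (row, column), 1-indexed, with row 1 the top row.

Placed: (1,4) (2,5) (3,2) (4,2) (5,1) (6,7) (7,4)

Same column: (1,4)–(7,4) (column 4); (3,2)–(4,2) (column 2).
Same diagonal: (1,4)–(2,5) (|1−2| = |4−5| = 1); (1,4)–(3,2) (|1−3| = |4−2| = 2); (4,2)–(5,1) (|4−5| = |2−1| = 1).
Total attacking pairs: 5.

5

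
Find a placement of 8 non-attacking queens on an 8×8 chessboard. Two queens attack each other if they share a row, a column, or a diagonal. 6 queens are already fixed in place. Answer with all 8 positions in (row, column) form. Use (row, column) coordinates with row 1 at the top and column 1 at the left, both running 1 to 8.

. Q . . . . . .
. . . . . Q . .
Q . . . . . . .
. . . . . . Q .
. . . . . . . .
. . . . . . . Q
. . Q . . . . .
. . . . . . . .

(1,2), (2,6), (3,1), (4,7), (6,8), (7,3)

Row 5: attacked by (1,2)→{2,6}; (2,6)→{3,6}; (3,1)→{1,3}; (4,7)→{6,7,8}; (6,8)→{7,8}; (7,3)→{1,3,5}. Safe: 4. Place at column 4.
Row 8: attacked by (1,2)→{2}; (2,6)→{6}; (3,1)→{1,6}; (4,7)→{3,7}; (5,4)→{1,4,7}; (6,8)→{6,8}; (7,3)→{2,3,4}. Safe: 5. Place at column 5.
Columns [2, 6, 1, 7, 4, 8, 3, 5], r−c [-1, -4, 2, -3, 1, -2, 4, 3], r+c [3, 8, 4, 11, 9, 14, 10, 13] are all distinct, so no two queens attack.

(1,2) (2,6) (3,1) (4,7) (5,4) (6,8) (7,3) (8,5)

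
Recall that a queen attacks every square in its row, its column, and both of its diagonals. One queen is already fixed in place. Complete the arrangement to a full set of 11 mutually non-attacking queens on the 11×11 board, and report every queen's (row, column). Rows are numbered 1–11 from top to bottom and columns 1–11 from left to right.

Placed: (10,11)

Row 1: attacked by (10,11)→{2,11}. Safe: 1, 3, 4, 5, 6, 7, 8, 9, 10. Place at column 7.
Row 2: attacked by (1,7)→{6,7,8}; (10,11)→{3,11}. Safe: 1, 2, 4, 5, 9, 10. Place at column 5.
Row 3: attacked by (1,7)→{5,7,9}; (2,5)→{4,5,6}; (10,11)→{4,11}. Safe: 1, 2, 3, 8, 10. Place at column 8.
Row 4: attacked by (1,7)→{4,7,10}; (2,5)→{3,5,7}; (3,8)→{7,8,9}; (10,11)→{5,11}. Safe: 1, 2, 6. Place at column 2.
Row 5: attacked by (1,7)→{3,7,11}; (2,5)→{2,5,8}; (3,8)→{6,8,10}; (4,2)→{1,2,3}; (10,11)→{6,11}. Safe: 4, 9. Place at column 9.
Row 6: attacked by (1,7)→{2,7}; (2,5)→{1,5,9}; (3,8)→{5,8,11}; (4,2)→{2,4}; (5,9)→{8,9,10}; (10,11)→{7,11}. Safe: 3, 6. Place at column 3.
Row 7: attacked by (1,7)→{1,7}; (2,5)→{5,10}; (3,8)→{4,8}; (4,2)→{2,5}; (5,9)→{7,9,11}; (6,3)→{2,3,4}; (10,11)→{8,11}. Safe: 6. Place at column 6.
Row 8: attacked by (1,7)→{7}; (2,5)→{5,11}; (3,8)→{3,8}; (4,2)→{2,6}; (5,9)→{6,9}; (6,3)→{1,3,5}; (7,6)→{5,6,7}; (10,11)→{9,11}. Safe: 4, 10. Place at column 10.
Row 9: attacked by (1,7)→{7}; (2,5)→{5}; (3,8)→{2,8}; (4,2)→{2,7}; (5,9)→{5,9}; (6,3)→{3,6}; (7,6)→{4,6,8}; (8,10)→{9,10,11}; (10,11)→{10,11}. Safe: 1. Place at column 1.
Row 11: attacked by (1,7)→{7}; (2,5)→{5}; (3,8)→{8}; (4,2)→{2,9}; (5,9)→{3,9}; (6,3)→{3,8}; (7,6)→{2,6,10}; (8,10)→{7,10}; (9,1)→{1,3}; (10,11)→{10,11}. Safe: 4. Place at column 4.
Columns [7, 5, 8, 2, 9, 3, 6, 10, 1, 11, 4], r−c [-6, -3, -5, 2, -4, 3, 1, -2, 8, -1, 7], r+c [8, 7, 11, 6, 14, 9, 13, 18, 10, 21, 15] are all distinct, so no two queens attack.

(1,7) (2,5) (3,8) (4,2) (5,9) (6,3) (7,6) (8,10) (9,1) (10,11) (11,4)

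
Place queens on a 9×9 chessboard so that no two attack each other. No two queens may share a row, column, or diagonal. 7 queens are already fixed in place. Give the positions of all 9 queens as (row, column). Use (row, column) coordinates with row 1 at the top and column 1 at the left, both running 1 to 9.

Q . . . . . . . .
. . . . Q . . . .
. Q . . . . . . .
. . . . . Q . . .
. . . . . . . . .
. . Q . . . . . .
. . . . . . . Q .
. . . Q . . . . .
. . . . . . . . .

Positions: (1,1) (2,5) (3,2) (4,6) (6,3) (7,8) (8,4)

Row 5: attacked by (1,1)→{1,5}; (2,5)→{2,5,8}; (3,2)→{2,4}; (4,6)→{5,6,7}; (6,3)→{2,3,4}; (7,8)→{6,8}; (8,4)→{1,4,7}. Safe: 9. Place at column 9.
Row 9: attacked by (1,1)→{1,9}; (2,5)→{5}; (3,2)→{2,8}; (4,6)→{1,6}; (5,9)→{5,9}; (6,3)→{3,6}; (7,8)→{6,8}; (8,4)→{3,4,5}. Safe: 7. Place at column 7.
Columns [1, 5, 2, 6, 9, 3, 8, 4, 7], r−c [0, -3, 1, -2, -4, 3, -1, 4, 2], r+c [2, 7, 5, 10, 14, 9, 15, 12, 16] are all distinct, so no two queens attack.

(1,1) (2,5) (3,2) (4,6) (5,9) (6,3) (7,8) (8,4) (9,7)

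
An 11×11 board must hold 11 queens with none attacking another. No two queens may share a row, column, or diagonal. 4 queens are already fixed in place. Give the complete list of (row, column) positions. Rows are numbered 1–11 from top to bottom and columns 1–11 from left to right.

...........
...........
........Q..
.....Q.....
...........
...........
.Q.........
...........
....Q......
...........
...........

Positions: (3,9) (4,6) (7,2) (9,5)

(1,4) (2,11) (3,9) (4,6) (5,3) (6,10) (7,2) (8,7) (9,5) (10,1) (11,8)

Row 1: attacked by (3,9)→{7,9,11}; (4,6)→{3,6,9}; (7,2)→{2,8}; (9,5)→{5}. Safe: 1, 4, 10. Place at column 4.
Row 2: attacked by (1,4)→{3,4,5}; (3,9)→{8,9,10}; (4,6)→{4,6,8}; (7,2)→{2,7}; (9,5)→{5}. Safe: 1, 11. Place at column 11.
Row 5: attacked by (1,4)→{4,8}; (2,11)→{8,11}; (3,9)→{7,9,11}; (4,6)→{5,6,7}; (7,2)→{2,4}; (9,5)→{1,5,9}. Safe: 3, 10. Place at column 3.
Row 6: attacked by (1,4)→{4,9}; (2,11)→{7,11}; (3,9)→{6,9}; (4,6)→{4,6,8}; (5,3)→{2,3,4}; (7,2)→{1,2,3}; (9,5)→{2,5,8}. Safe: 10. Place at column 10.
Row 8: attacked by (1,4)→{4,11}; (2,11)→{5,11}; (3,9)→{4,9}; (4,6)→{2,6,10}; (5,3)→{3,6}; (6,10)→{8,10}; (7,2)→{1,2,3}; (9,5)→{4,5,6}. Safe: 7. Place at column 7.
Row 10: attacked by (1,4)→{4}; (2,11)→{3,11}; (3,9)→{2,9}; (4,6)→{6}; (5,3)→{3,8}; (6,10)→{6,10}; (7,2)→{2,5}; (8,7)→{5,7,9}; (9,5)→{4,5,6}. Safe: 1. Place at column 1.
Row 11: attacked by (1,4)→{4}; (2,11)→{2,11}; (3,9)→{1,9}; (4,6)→{6}; (5,3)→{3,9}; (6,10)→{5,10}; (7,2)→{2,6}; (8,7)→{4,7,10}; (9,5)→{3,5,7}; (10,1)→{1,2}. Safe: 8. Place at column 8.
Columns [4, 11, 9, 6, 3, 10, 2, 7, 5, 1, 8], r−c [-3, -9, -6, -2, 2, -4, 5, 1, 4, 9, 3], r+c [5, 13, 12, 10, 8, 16, 9, 15, 14, 11, 19] are all distinct, so no two queens attack.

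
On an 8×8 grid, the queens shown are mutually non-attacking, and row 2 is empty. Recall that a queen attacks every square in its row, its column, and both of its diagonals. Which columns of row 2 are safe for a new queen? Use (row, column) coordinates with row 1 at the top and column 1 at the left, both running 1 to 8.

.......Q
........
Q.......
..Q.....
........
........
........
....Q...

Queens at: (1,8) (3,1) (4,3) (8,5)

(1,8) attacks row 2 at column 8 and diagonals 7.
(3,1) attacks row 2 at column 1 and diagonals 2.
(4,3) attacks row 2 at column 3 and diagonals 1, 5.
(8,5) attacks row 2 at column 5.
Attacked columns: {1, 2, 3, 5, 7, 8}. Safe: {4, 6}.

columns 4, 6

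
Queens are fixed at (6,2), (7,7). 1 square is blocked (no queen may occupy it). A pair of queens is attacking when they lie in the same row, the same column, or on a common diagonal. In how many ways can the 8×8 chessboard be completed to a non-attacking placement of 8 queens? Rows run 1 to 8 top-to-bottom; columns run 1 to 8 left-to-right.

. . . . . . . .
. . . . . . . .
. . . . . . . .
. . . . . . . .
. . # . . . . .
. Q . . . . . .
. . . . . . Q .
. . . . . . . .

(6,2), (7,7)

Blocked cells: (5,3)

Branch on row 1: col 3 → 0; col 4 → 1; col 5 → 1; col 6 → 2; col 8 → 1.
Sum: 0 + 1 + 1 + 2 + 1 = 5.

5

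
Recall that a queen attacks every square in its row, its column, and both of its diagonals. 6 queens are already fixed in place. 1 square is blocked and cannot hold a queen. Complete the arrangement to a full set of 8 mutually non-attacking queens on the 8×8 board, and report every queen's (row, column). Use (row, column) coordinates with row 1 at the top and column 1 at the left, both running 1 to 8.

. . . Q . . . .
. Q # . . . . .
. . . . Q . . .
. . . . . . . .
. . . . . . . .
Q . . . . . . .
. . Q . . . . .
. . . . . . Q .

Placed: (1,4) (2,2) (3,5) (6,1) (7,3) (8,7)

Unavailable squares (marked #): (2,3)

(1,4) (2,2) (3,5) (4,8) (5,6) (6,1) (7,3) (8,7)

Row 4: attacked by (1,4)→{1,4,7}; (2,2)→{2,4}; (3,5)→{4,5,6}; (6,1)→{1,3}; (7,3)→{3,6}; (8,7)→{3,7}. Safe: 8. Place at column 8.
Row 5: attacked by (1,4)→{4,8}; (2,2)→{2,5}; (3,5)→{3,5,7}; (4,8)→{7,8}; (6,1)→{1,2}; (7,3)→{1,3,5}; (8,7)→{4,7}. Safe: 6. Place at column 6.
Columns [4, 2, 5, 8, 6, 1, 3, 7], r−c [-3, 0, -2, -4, -1, 5, 4, 1], r+c [5, 4, 8, 12, 11, 7, 10, 15] are all distinct, so no two queens attack.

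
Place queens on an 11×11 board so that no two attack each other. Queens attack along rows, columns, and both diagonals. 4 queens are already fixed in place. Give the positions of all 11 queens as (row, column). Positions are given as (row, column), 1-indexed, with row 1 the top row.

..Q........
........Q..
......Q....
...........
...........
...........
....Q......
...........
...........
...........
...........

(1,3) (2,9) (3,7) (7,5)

(1,3) (2,9) (3,7) (4,4) (5,10) (6,1) (7,5) (8,11) (9,8) (10,6) (11,2)

Row 4: attacked by (1,3)→{3,6}; (2,9)→{7,9,11}; (3,7)→{6,7,8}; (7,5)→{2,5,8}. Safe: 1, 4, 10. Place at column 4.
Row 5: attacked by (1,3)→{3,7}; (2,9)→{6,9}; (3,7)→{5,7,9}; (4,4)→{3,4,5}; (7,5)→{3,5,7}. Safe: 1, 2, 8, 10, 11. Place at column 10.
Row 6: attacked by (1,3)→{3,8}; (2,9)→{5,9}; (3,7)→{4,7,10}; (4,4)→{2,4,6}; (5,10)→{9,10,11}; (7,5)→{4,5,6}. Safe: 1. Place at column 1.
Row 8: attacked by (1,3)→{3,10}; (2,9)→{3,9}; (3,7)→{2,7}; (4,4)→{4,8}; (5,10)→{7,10}; (6,1)→{1,3}; (7,5)→{4,5,6}. Safe: 11. Place at column 11.
Row 9: attacked by (1,3)→{3,11}; (2,9)→{2,9}; (3,7)→{1,7}; (4,4)→{4,9}; (5,10)→{6,10}; (6,1)→{1,4}; (7,5)→{3,5,7}; (8,11)→{10,11}. Safe: 8. Place at column 8.
Row 10: attacked by (1,3)→{3}; (2,9)→{1,9}; (3,7)→{7}; (4,4)→{4,10}; (5,10)→{5,10}; (6,1)→{1,5}; (7,5)→{2,5,8}; (8,11)→{9,11}; (9,8)→{7,8,9}. Safe: 6. Place at column 6.
Row 11: attacked by (1,3)→{3}; (2,9)→{9}; (3,7)→{7}; (4,4)→{4,11}; (5,10)→{4,10}; (6,1)→{1,6}; (7,5)→{1,5,9}; (8,11)→{8,11}; (9,8)→{6,8,10}; (10,6)→{5,6,7}. Safe: 2. Place at column 2.
Columns [3, 9, 7, 4, 10, 1, 5, 11, 8, 6, 2], r−c [-2, -7, -4, 0, -5, 5, 2, -3, 1, 4, 9], r+c [4, 11, 10, 8, 15, 7, 12, 19, 17, 16, 13] are all distinct, so no two queens attack.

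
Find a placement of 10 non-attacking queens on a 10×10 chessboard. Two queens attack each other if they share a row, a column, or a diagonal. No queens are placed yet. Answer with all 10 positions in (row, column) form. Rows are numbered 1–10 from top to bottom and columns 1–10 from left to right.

Row 1: Safe: 1, 2, 3, 4, 5, 6, 7, 8, 9, 10. Place at column 5.
Row 2: attacked by (1,5)→{4,5,6}. Safe: 1, 2, 3, 7, 8, 9, 10. Place at column 9.
Row 3: attacked by (1,5)→{3,5,7}; (2,9)→{8,9,10}. Safe: 1, 2, 4, 6. Place at column 2.
Row 4: attacked by (1,5)→{2,5,8}; (2,9)→{7,9}; (3,2)→{1,2,3}. Safe: 4, 6, 10. Place at column 10.
Row 5: attacked by (1,5)→{1,5,9}; (2,9)→{6,9}; (3,2)→{2,4}; (4,10)→{9,10}. Safe: 3, 7, 8. Place at column 7.
Row 6: attacked by (1,5)→{5,10}; (2,9)→{5,9}; (3,2)→{2,5}; (4,10)→{8,10}; (5,7)→{6,7,8}. Safe: 1, 3, 4. Place at column 4.
Row 7: attacked by (1,5)→{5}; (2,9)→{4,9}; (3,2)→{2,6}; (4,10)→{7,10}; (5,7)→{5,7,9}; (6,4)→{3,4,5}. Safe: 1, 8. Place at column 1.
Row 8: attacked by (1,5)→{5}; (2,9)→{3,9}; (3,2)→{2,7}; (4,10)→{6,10}; (5,7)→{4,7,10}; (6,4)→{2,4,6}; (7,1)→{1,2}. Safe: 8. Place at column 8.
Row 9: attacked by (1,5)→{5}; (2,9)→{2,9}; (3,2)→{2,8}; (4,10)→{5,10}; (5,7)→{3,7}; (6,4)→{1,4,7}; (7,1)→{1,3}; (8,8)→{7,8,9}. Safe: 6. Place at column 6.
Row 10: attacked by (1,5)→{5}; (2,9)→{1,9}; (3,2)→{2,9}; (4,10)→{4,10}; (5,7)→{2,7}; (6,4)→{4,8}; (7,1)→{1,4}; (8,8)→{6,8,10}; (9,6)→{5,6,7}. Safe: 3. Place at column 3.
Columns [5, 9, 2, 10, 7, 4, 1, 8, 6, 3], r−c [-4, -7, 1, -6, -2, 2, 6, 0, 3, 7], r+c [6, 11, 5, 14, 12, 10, 8, 16, 15, 13] are all distinct, so no two queens attack.

(1,5) (2,9) (3,2) (4,10) (5,7) (6,4) (7,1) (8,8) (9,6) (10,3)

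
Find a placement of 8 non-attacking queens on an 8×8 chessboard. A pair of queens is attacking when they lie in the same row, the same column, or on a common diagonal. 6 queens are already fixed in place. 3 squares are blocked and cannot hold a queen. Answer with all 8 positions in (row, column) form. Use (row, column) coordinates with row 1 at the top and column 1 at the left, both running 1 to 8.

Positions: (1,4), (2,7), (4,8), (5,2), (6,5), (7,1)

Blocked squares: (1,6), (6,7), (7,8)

Row 3: attacked by (1,4)→{2,4,6}; (2,7)→{6,7,8}; (4,8)→{7,8}; (5,2)→{2,4}; (6,5)→{2,5,8}; (7,1)→{1,5}. Safe: 3. Place at column 3.
Row 8: attacked by (1,4)→{4}; (2,7)→{1,7}; (3,3)→{3,8}; (4,8)→{4,8}; (5,2)→{2,5}; (6,5)→{3,5,7}; (7,1)→{1,2}. Safe: 6. Place at column 6.
Columns [4, 7, 3, 8, 2, 5, 1, 6], r−c [-3, -5, 0, -4, 3, 1, 6, 2], r+c [5, 9, 6, 12, 7, 11, 8, 14] are all distinct, so no two queens attack.

(1,4) (2,7) (3,3) (4,8) (5,2) (6,5) (7,1) (8,6)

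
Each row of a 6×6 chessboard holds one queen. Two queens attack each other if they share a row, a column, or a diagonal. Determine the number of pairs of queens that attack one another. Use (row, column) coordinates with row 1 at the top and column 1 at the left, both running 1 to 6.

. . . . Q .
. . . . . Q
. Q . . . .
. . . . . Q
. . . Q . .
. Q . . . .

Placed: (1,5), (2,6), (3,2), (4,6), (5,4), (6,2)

5

Same column: (2,6)–(4,6) (column 6); (3,2)–(6,2) (column 2).
Same diagonal: (1,5)–(2,6) (|1−2| = |5−6| = 1); (2,6)–(6,2) (|2−6| = |6−2| = 4); (3,2)–(5,4) (|3−5| = |2−4| = 2).
Total attacking pairs: 5.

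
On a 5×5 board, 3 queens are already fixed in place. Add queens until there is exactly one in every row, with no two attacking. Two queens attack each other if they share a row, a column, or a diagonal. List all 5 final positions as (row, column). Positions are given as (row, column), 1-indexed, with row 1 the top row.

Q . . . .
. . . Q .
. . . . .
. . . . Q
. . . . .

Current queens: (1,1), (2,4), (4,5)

Row 3: attacked by (1,1)→{1,3}; (2,4)→{3,4,5}; (4,5)→{4,5}. Safe: 2. Place at column 2.
Row 5: attacked by (1,1)→{1,5}; (2,4)→{1,4}; (3,2)→{2,4}; (4,5)→{4,5}. Safe: 3. Place at column 3.
Columns [1, 4, 2, 5, 3], r−c [0, -2, 1, -1, 2], r+c [2, 6, 5, 9, 8] are all distinct, so no two queens attack.

(1,1) (2,4) (3,2) (4,5) (5,3)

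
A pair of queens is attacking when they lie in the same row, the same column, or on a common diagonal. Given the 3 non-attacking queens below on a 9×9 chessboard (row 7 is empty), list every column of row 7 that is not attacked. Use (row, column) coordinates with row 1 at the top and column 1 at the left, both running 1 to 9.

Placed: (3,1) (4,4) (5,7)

(3,1) attacks row 7 at column 1 and diagonals 5.
(4,4) attacks row 7 at column 4 and diagonals 1, 7.
(5,7) attacks row 7 at column 7 and diagonals 5, 9.
Attacked columns: {1, 4, 5, 7, 9}. Safe: {2, 3, 6, 8}.

columns 2, 3, 6, 8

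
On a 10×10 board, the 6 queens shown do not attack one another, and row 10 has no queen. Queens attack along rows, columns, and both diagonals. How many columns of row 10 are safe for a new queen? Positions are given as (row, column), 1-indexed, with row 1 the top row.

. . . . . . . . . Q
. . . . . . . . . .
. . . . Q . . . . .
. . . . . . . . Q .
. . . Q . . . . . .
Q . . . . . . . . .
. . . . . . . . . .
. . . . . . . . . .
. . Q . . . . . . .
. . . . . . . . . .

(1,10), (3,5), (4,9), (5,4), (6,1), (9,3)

3

(1,10) attacks row 10 at column 10 and diagonals 1.
(3,5) attacks row 10 at column 5.
(4,9) attacks row 10 at column 9 and diagonals 3.
(5,4) attacks row 10 at column 4 and diagonals 9.
(6,1) attacks row 10 at column 1 and diagonals 5.
(9,3) attacks row 10 at column 3 and diagonals 2, 4.
Attacked columns: {1, 2, 3, 4, 5, 9, 10}. Safe: {6, 7, 8}.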